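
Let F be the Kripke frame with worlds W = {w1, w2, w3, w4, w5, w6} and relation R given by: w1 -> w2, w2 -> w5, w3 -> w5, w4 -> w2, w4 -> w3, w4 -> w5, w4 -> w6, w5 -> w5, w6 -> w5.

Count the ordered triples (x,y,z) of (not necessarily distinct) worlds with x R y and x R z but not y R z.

Enumerating: (w1,w2,w2), (w4,w2,w2), (w4,w2,w3), (w4,w2,w6), (w4,w3,w2), (w4,w3,w3), (w4,w3,w6), (w4,w5,w2), (w4,w5,w3), (w4,w5,w6), (w4,w6,w2), (w4,w6,w3), (w4,w6,w6).

13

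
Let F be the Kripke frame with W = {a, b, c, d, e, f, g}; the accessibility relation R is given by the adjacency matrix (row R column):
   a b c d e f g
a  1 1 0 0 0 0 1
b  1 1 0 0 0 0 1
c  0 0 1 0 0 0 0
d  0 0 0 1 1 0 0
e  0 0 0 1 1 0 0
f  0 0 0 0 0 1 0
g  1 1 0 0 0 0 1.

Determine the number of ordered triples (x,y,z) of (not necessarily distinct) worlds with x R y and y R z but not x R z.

R is transitive; there are no such tuples.

0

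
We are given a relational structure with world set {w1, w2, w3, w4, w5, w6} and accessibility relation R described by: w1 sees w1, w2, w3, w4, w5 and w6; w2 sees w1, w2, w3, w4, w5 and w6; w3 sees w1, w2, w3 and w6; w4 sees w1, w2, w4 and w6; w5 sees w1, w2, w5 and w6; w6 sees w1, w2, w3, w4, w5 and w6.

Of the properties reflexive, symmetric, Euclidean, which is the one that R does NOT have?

Reflexive: yes — every world is R-related to itself.
Symmetric: yes — every pair in R has its reverse in R.
Euclidean: no — w1 R w3 and w1 R w4, but not w3 R w4.
Only Euclidean fails.

Euclidean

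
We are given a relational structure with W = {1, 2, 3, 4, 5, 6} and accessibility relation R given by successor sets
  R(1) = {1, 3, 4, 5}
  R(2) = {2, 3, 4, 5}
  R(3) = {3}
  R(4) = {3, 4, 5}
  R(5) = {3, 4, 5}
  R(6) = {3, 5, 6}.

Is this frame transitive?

Transitive: no — 6 R 5 and 5 R 4, but not 6 R 4.

No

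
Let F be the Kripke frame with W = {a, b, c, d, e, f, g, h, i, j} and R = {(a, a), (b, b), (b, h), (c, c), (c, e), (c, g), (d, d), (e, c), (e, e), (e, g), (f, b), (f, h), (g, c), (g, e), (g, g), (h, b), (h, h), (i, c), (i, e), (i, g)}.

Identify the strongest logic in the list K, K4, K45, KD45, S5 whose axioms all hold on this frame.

Transitive (axiom 4): yes — every two-step R-path is closed by a direct edge.
Euclidean (axiom 5): yes — any two successors of a common world are R-related.
Serial (axiom D): no — j has no R-successor.
Reflexive (axiom T): no — f is not related to itself.
So F validates K, K4, K45; KD45 would additionally require R to be serial. The strongest is K45.

K45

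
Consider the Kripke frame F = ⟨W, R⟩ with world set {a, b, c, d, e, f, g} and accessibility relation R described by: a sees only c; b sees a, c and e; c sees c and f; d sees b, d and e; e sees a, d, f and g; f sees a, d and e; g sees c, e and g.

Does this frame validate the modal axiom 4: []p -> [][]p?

No

Axiom 4 corresponds to the accessibility relation being transitive.
Transitive: no — a R c and c R f, but not a R f.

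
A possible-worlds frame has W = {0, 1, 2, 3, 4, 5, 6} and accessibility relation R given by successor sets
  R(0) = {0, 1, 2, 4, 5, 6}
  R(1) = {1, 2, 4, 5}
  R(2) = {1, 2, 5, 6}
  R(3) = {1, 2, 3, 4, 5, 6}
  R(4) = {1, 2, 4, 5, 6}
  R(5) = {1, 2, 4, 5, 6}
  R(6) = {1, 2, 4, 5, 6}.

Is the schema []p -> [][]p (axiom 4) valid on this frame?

Axiom 4 corresponds to the accessibility relation being transitive.
Transitive: no — 1 R 2 and 2 R 6, but not 1 R 6.

No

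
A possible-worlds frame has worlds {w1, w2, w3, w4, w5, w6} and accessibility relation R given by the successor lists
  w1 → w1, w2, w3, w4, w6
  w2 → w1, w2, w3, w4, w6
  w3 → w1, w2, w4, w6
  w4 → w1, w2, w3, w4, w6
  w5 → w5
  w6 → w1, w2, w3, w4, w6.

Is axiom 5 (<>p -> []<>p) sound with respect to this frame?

Axiom 5 corresponds to the accessibility relation being Euclidean.
Euclidean: no — w1 R w3 and w1 R w3, but not w3 R w3.

No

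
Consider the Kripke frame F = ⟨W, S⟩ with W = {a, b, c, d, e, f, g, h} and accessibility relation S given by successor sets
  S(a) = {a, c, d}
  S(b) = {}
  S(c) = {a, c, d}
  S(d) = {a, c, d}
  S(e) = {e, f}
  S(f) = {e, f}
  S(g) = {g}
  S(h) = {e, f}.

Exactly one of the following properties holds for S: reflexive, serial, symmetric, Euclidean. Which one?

Euclidean

Reflexive: no — b is not related to itself.
Serial: no — b has no S-successor.
Symmetric: no — h S e but not e S h.
Euclidean: yes — any two successors of a common world are S-related.
Only Euclidean holds.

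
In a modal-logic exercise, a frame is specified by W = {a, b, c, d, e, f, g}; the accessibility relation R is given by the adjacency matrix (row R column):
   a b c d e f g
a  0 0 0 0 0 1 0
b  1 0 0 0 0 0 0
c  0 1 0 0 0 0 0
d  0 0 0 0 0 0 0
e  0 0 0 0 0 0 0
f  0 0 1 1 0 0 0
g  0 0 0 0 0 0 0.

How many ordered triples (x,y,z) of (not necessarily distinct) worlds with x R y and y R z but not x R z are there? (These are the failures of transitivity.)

Enumerating: (a,f,c), (a,f,d), (b,a,f), (c,b,a), (f,c,b).

5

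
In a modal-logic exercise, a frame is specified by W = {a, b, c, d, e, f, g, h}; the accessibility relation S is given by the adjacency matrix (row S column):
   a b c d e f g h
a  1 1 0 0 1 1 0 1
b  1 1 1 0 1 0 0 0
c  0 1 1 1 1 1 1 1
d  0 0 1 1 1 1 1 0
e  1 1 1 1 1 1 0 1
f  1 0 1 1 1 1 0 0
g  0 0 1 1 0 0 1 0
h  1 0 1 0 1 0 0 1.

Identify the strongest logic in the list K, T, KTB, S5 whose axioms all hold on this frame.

KTB

Reflexive (axiom T): yes — every world is S-related to itself.
Symmetric (axiom B): yes — every pair in S has its reverse in S.
Euclidean (axiom 5): no — a S b and a S f, but not b S f.
So F validates K, T, KTB; S5 would additionally require S to be Euclidean. The strongest is KTB.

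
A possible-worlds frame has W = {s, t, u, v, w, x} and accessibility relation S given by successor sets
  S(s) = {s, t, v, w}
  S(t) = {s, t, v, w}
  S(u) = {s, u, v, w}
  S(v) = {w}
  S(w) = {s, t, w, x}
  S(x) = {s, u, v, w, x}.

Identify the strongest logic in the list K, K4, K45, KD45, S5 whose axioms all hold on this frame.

K

Transitive (axiom 4): no — s S w and w S x, but not s S x.
Euclidean (axiom 5): no — s S v and s S t, but not v S t.
Serial (axiom D): yes — every world has a successor (e.g. s S s).
Reflexive (axiom T): no — v is not related to itself.
So F validates K; K4 would additionally require S to be transitive. The strongest is K.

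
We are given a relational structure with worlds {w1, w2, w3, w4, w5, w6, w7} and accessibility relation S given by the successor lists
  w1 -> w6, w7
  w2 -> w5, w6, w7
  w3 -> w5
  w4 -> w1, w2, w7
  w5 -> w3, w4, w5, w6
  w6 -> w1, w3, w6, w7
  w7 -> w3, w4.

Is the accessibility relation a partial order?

No

Reflexive: no — w1 is not related to itself.
Transitive: no — w1 S w6 and w6 S w3, but not w1 S w3.
Antisymmetric: no — w1 S w6 and w6 S w1 with w1 ≠ w6.
So S is not a partial order.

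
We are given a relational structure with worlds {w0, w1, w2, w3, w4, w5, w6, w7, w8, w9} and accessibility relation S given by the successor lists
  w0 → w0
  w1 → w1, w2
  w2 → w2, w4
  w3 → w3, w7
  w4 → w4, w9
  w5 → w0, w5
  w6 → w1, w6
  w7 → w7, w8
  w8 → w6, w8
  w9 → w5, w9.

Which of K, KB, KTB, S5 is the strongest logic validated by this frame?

K

Symmetric (axiom B): no — w1 S w2 but not w2 S w1.
Reflexive (axiom T): yes — every world is S-related to itself.
Euclidean (axiom 5): no — w1 S w2 and w1 S w1, but not w2 S w1.
So F validates K; KB would additionally require S to be symmetric. The strongest is K.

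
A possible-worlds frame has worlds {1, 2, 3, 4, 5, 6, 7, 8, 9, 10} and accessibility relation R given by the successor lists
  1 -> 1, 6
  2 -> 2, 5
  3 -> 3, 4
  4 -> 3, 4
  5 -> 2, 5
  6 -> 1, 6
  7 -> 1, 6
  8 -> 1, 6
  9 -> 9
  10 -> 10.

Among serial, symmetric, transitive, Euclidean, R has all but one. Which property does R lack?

symmetric

Serial: yes — every world has a successor (e.g. 1 R 1).
Symmetric: no — 7 R 1 but not 1 R 7.
Transitive: yes — every two-step R-path is closed by a direct edge.
Euclidean: yes — any two successors of a common world are R-related.
Only symmetric fails.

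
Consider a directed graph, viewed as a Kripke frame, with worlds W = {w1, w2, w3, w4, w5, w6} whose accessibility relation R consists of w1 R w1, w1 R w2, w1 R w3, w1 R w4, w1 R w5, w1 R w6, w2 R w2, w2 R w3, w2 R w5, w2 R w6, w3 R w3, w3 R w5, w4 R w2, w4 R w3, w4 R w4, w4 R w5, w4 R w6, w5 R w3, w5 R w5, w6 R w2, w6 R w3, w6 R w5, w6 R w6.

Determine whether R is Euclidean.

Euclidean: no — w1 R w2 and w1 R w4, but not w2 R w4.

No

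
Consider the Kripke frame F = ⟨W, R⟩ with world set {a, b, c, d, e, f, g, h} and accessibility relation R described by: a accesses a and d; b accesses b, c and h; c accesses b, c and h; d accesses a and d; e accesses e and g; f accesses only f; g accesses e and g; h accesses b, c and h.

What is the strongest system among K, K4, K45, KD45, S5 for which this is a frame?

Transitive (axiom 4): yes — every two-step R-path is closed by a direct edge.
Euclidean (axiom 5): yes — any two successors of a common world are R-related.
Serial (axiom D): yes — every world has a successor (e.g. a R a).
Reflexive (axiom T): yes — every world is R-related to itself.
So F validates K, K4, K45, KD45, S5. The strongest is S5.

S5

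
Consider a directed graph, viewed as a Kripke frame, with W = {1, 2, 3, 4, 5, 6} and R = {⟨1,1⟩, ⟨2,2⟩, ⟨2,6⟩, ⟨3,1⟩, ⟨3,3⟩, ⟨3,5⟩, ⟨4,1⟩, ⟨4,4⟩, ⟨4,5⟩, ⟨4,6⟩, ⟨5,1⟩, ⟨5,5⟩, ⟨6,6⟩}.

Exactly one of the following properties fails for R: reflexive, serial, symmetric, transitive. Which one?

Reflexive: yes — every world is R-related to itself.
Serial: yes — every world has a successor (e.g. 1 R 1).
Symmetric: no — 2 R 6 but not 6 R 2.
Transitive: yes — every two-step R-path is closed by a direct edge.
Only symmetric fails.

symmetric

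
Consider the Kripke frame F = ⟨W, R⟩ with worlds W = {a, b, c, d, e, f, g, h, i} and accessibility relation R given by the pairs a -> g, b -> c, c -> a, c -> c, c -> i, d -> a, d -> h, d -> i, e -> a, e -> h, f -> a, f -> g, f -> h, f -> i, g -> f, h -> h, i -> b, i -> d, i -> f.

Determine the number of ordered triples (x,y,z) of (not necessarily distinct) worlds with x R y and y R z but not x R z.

28

Enumerating: (a,g,f), (b,c,a), (b,c,i), (c,a,g), (c,i,b), (c,i,d), (c,i,f), (d,a,g), (d,i,b), (d,i,d), (d,i,f), (e,a,g), … and 16 more.
Total: 28.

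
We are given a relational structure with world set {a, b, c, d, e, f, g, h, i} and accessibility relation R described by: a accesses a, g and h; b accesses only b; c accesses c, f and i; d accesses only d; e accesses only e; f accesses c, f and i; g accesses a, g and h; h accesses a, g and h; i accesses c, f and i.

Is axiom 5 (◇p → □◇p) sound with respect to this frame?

Yes

Axiom 5 corresponds to the accessibility relation being Euclidean.
Euclidean: yes — any two successors of a common world are R-related.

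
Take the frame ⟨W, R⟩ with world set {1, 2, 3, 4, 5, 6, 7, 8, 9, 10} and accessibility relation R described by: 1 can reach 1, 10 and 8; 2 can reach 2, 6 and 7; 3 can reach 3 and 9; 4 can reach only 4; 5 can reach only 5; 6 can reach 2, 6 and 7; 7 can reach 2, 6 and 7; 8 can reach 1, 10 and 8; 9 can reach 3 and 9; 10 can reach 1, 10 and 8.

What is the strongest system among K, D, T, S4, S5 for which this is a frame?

S5

Serial (axiom D): yes — every world has a successor (e.g. 1 R 1).
Reflexive (axiom T): yes — every world is R-related to itself.
Transitive (axiom 4): yes — every two-step R-path is closed by a direct edge.
Euclidean (axiom 5): yes — any two successors of a common world are R-related.
So F validates K, D, T, S4, S5. The strongest is S5.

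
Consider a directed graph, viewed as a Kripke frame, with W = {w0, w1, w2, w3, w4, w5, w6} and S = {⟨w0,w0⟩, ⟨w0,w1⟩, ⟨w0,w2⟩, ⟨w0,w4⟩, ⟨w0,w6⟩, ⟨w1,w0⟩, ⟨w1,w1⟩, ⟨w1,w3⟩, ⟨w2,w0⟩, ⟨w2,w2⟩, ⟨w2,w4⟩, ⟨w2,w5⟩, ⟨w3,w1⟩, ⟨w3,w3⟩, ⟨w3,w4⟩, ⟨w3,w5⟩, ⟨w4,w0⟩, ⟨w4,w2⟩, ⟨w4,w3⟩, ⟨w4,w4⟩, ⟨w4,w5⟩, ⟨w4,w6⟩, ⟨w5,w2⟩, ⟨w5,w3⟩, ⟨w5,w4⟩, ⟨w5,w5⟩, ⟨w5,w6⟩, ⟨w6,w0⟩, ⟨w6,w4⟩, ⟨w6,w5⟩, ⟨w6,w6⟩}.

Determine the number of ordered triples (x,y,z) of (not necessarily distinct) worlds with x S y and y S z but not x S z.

Enumerating: (w0,w1,w3), (w0,w2,w5), (w0,w4,w3), (w0,w4,w5), (w0,w6,w5), (w1,w0,w2), (w1,w0,w4), (w1,w0,w6), (w1,w3,w4), (w1,w3,w5), (w2,w0,w1), (w2,w0,w6), … and 22 more.
Total: 34.

34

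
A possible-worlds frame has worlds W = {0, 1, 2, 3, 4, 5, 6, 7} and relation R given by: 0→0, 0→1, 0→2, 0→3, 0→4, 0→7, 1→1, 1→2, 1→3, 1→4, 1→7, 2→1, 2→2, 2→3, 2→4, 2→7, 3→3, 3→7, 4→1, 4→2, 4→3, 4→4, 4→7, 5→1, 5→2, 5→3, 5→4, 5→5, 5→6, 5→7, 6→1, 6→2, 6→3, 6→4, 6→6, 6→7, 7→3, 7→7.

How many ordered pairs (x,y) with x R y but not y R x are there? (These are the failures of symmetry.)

22

Enumerating: (0,1), (0,2), (0,3), (0,4), (0,7), (1,3), (1,7), (2,3), (2,7), (4,3), (4,7), (5,1), … and 10 more.
Total: 22.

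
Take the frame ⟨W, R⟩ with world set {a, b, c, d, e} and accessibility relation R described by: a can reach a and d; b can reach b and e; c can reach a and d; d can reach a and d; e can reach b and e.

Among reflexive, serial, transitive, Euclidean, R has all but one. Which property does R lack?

reflexive

Reflexive: no — c is not related to itself.
Serial: yes — every world has a successor (e.g. a R a).
Transitive: yes — every two-step R-path is closed by a direct edge.
Euclidean: yes — any two successors of a common world are R-related.
Only reflexive fails.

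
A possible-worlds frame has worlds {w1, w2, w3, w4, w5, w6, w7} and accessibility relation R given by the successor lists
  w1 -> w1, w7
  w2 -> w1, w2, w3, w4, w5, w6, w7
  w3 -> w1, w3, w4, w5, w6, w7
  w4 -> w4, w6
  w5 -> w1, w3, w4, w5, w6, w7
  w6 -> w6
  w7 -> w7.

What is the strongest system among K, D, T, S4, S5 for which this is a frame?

S4

Serial (axiom D): yes — every world has a successor (e.g. w1 R w1).
Reflexive (axiom T): yes — every world is R-related to itself.
Transitive (axiom 4): yes — every two-step R-path is closed by a direct edge.
Euclidean (axiom 5): no — w2 R w1 and w2 R w3, but not w1 R w3.
So F validates K, D, T, S4; S5 would additionally require R to be Euclidean. The strongest is S4.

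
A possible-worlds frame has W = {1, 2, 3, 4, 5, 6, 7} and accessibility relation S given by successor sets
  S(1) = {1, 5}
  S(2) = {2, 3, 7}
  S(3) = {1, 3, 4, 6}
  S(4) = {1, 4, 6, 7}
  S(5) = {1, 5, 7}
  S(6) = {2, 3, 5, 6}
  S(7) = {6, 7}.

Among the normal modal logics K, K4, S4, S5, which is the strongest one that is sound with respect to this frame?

K

Transitive (axiom 4): no — 1 S 5 and 5 S 7, but not 1 S 7.
Reflexive (axiom T): yes — every world is S-related to itself.
Euclidean (axiom 5): no — 2 S 3 and 2 S 7, but not 3 S 7.
So F validates K; K4 would additionally require S to be transitive. The strongest is K.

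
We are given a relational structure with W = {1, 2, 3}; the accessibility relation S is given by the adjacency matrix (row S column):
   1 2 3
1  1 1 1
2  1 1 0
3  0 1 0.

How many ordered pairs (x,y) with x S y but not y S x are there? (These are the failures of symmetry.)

2

Enumerating: (1,3), (3,2).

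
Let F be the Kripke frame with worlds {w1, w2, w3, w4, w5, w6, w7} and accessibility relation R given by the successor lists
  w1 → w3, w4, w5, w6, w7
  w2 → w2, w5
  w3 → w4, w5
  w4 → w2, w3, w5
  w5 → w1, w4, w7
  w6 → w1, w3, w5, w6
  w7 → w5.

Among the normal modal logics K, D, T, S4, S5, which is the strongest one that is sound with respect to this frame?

D

Serial (axiom D): yes — every world has a successor (e.g. w1 R w3).
Reflexive (axiom T): no — w1 is not related to itself.
Transitive (axiom 4): no — w1 R w4 and w4 R w2, but not w1 R w2.
Euclidean (axiom 5): no — w1 R w3 and w1 R w6, but not w3 R w6.
So F validates K, D; T would additionally require R to be reflexive. The strongest is D.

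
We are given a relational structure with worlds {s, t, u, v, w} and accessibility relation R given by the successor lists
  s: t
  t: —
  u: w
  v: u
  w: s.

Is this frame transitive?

No

Transitive: no — u R w and w R s, but not u R s.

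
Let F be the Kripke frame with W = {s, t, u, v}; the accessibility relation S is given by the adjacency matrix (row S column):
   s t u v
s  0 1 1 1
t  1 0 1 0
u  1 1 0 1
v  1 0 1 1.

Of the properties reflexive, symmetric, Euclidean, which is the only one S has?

Reflexive: no — s is not related to itself.
Symmetric: yes — every pair in S has its reverse in S.
Euclidean: no — s S t and s S v, but not t S v.
Only symmetric holds.

symmetric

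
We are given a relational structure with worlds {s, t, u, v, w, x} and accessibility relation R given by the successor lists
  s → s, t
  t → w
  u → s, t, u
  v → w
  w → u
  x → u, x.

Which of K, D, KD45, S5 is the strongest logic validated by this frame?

Serial (axiom D): yes — every world has a successor (e.g. s R s).
Euclidean (axiom 5): no — u R t and u R s, but not t R s.
Transitive (axiom 4): no — s R t and t R w, but not s R w.
Reflexive (axiom T): no — t is not related to itself.
So F validates K, D; KD45 would additionally require R to be Euclidean and transitive. The strongest is D.

D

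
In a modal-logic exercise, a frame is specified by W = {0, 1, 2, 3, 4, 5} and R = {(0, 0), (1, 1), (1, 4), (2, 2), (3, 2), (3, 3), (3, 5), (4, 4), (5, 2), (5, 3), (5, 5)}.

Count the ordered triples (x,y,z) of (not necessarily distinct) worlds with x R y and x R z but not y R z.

Enumerating: (1,4,1), (3,2,3), (3,2,5), (5,2,3), (5,2,5).

5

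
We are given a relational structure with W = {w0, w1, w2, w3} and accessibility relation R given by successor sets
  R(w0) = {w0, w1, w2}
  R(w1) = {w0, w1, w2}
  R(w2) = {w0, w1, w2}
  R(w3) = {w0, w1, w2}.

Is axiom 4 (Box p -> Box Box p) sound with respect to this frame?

Yes

The schema 4 characterises exactly the transitive frames.
Transitive: yes — every two-step R-path is closed by a direct edge.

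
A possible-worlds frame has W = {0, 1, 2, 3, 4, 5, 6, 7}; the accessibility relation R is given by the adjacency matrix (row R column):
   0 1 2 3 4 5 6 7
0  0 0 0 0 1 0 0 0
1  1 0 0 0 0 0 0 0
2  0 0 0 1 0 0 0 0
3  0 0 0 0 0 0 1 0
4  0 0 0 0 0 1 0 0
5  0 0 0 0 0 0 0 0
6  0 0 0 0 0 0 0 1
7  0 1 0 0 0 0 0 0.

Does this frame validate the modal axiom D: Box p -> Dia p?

The schema D characterises exactly the serial frames.
Serial: no — 5 has no R-successor.

No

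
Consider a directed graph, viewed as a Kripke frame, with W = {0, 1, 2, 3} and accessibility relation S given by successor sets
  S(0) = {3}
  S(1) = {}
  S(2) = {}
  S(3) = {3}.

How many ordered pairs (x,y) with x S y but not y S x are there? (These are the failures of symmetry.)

1

Enumerating: (0,3).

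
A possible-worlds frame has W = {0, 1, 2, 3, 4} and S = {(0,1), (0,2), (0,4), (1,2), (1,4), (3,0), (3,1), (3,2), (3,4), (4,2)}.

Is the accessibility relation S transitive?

Transitive: yes — every two-step S-path is closed by a direct edge.

Yes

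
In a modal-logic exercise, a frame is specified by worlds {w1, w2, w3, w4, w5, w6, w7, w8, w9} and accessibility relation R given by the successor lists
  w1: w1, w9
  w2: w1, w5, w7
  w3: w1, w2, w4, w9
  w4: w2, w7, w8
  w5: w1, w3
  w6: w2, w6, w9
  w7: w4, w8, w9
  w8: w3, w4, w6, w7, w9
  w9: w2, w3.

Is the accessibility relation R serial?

Yes

Serial: yes — every world has a successor (e.g. w1 R w1).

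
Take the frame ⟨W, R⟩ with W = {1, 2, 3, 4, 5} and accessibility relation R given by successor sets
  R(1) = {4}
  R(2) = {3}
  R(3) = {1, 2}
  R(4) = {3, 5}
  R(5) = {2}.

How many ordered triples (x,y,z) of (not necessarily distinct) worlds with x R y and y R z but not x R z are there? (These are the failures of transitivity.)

Enumerating: (1,4,3), (1,4,5), (2,3,1), (2,3,2), (3,1,4), (3,2,3), (4,3,1), (4,3,2), (4,5,2), (5,2,3).

10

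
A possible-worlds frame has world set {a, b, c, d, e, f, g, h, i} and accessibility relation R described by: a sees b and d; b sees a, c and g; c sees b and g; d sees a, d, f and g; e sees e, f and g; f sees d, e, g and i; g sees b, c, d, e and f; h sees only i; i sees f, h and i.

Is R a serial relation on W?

Serial: yes — every world has a successor (e.g. a R b).

Yes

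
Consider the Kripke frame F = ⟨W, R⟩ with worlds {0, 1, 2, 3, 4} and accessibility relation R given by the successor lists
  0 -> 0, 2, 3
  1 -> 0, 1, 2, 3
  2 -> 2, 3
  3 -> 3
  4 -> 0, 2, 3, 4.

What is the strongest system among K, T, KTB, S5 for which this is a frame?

Reflexive (axiom T): yes — every world is R-related to itself.
Symmetric (axiom B): no — 0 R 2 but not 2 R 0.
Euclidean (axiom 5): no — 0 R 3 and 0 R 2, but not 3 R 2.
So F validates K, T; KTB would additionally require R to be symmetric. The strongest is T.

T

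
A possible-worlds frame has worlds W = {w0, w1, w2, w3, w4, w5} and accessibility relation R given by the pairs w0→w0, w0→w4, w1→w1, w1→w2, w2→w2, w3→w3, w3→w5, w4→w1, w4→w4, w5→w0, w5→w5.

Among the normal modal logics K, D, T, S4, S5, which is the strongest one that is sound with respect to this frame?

Serial (axiom D): yes — every world has a successor (e.g. w0 R w0).
Reflexive (axiom T): yes — every world is R-related to itself.
Transitive (axiom 4): no — w0 R w4 and w4 R w1, but not w0 R w1.
Euclidean (axiom 5): no — w0 R w4 and w0 R w0, but not w4 R w0.
So F validates K, D, T; S4 would additionally require R to be transitive. The strongest is T.

T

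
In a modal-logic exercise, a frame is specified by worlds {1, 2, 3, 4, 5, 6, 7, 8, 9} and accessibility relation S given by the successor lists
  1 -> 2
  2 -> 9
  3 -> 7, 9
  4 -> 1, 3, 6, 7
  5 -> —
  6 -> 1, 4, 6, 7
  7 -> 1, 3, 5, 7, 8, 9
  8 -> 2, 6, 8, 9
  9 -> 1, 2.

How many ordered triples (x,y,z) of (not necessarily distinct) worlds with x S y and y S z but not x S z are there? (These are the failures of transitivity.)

Enumerating: (1,2,9), (2,9,1), (2,9,2), (3,7,1), (3,7,3), (3,7,5), (3,7,8), (3,9,1), (3,9,2), (4,1,2), (4,3,9), (4,6,4), … and 18 more.
Total: 30.

30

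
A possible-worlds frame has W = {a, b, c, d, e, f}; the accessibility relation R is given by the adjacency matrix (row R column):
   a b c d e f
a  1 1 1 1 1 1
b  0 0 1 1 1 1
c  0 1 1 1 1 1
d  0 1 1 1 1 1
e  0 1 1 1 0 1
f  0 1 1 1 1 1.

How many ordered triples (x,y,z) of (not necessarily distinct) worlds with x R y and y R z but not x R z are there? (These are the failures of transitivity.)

Enumerating: (b,c,b), (b,d,b), (b,e,b), (b,f,b), (e,b,e), (e,c,e), (e,d,e), (e,f,e).

8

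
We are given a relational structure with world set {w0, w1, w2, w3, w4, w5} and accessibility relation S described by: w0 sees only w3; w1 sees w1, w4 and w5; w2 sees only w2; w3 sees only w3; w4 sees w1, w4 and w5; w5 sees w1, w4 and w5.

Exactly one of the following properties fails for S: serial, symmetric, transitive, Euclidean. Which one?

symmetric

Serial: yes — every world has a successor (e.g. w0 S w3).
Symmetric: no — w0 S w3 but not w3 S w0.
Transitive: yes — every two-step S-path is closed by a direct edge.
Euclidean: yes — any two successors of a common world are S-related.
Only symmetric fails.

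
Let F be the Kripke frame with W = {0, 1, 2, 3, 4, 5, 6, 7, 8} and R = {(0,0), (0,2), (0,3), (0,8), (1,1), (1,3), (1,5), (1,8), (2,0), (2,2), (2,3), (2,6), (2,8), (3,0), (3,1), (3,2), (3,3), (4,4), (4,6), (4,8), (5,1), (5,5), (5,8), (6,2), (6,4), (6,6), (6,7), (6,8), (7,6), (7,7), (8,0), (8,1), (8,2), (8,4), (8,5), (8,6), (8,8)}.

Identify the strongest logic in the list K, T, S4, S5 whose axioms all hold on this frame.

Reflexive (axiom T): yes — every world is R-related to itself.
Transitive (axiom 4): no — 0 R 2 and 2 R 6, but not 0 R 6.
Euclidean (axiom 5): no — 0 R 3 and 0 R 8, but not 3 R 8.
So F validates K, T; S4 would additionally require R to be transitive. The strongest is T.

T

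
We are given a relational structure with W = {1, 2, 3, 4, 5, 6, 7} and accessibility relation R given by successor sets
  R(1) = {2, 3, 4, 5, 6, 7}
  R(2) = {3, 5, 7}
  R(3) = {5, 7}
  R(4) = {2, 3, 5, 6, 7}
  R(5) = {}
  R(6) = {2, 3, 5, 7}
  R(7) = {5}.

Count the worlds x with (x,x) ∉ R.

Enumerating: 1, 2, 3, 4, 5, 6, 7.

7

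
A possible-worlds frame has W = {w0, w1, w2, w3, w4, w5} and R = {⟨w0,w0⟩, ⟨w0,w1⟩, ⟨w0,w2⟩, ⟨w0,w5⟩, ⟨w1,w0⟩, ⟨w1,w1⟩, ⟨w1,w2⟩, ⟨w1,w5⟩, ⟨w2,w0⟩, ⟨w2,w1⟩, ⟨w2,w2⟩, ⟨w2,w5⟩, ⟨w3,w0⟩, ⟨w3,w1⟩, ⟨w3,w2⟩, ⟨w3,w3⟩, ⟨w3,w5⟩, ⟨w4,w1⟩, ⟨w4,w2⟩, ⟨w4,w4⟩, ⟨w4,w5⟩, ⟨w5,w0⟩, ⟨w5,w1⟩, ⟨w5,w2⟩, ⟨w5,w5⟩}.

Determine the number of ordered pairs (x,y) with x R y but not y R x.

7

Enumerating: (w3,w0), (w3,w1), (w3,w2), (w3,w5), (w4,w1), (w4,w2), (w4,w5).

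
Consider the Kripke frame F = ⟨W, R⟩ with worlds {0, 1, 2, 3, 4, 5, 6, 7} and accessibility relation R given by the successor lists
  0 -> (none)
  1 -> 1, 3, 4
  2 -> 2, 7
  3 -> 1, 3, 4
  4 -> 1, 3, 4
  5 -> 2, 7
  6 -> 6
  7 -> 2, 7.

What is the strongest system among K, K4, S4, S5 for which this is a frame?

K4

Transitive (axiom 4): yes — every two-step R-path is closed by a direct edge.
Reflexive (axiom T): no — 0 is not related to itself.
Euclidean (axiom 5): yes — any two successors of a common world are R-related.
So F validates K, K4; S4 would additionally require R to be reflexive. The strongest is K4.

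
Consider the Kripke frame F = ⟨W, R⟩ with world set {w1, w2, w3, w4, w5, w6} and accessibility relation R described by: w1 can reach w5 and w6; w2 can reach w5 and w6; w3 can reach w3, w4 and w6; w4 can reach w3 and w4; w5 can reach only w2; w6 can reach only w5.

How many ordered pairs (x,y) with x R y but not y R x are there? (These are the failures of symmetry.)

Enumerating: (w1,w5), (w1,w6), (w2,w6), (w3,w6), (w6,w5).

5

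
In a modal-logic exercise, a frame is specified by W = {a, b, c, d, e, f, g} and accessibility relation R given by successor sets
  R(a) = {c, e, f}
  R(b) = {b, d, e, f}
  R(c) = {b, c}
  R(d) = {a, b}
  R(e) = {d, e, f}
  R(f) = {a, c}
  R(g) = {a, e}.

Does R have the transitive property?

No

Transitive: no — a R c and c R b, but not a R b.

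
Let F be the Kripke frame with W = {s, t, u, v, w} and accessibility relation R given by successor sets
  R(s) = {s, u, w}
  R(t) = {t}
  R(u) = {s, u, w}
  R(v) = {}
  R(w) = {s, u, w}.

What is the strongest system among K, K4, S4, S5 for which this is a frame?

K4

Transitive (axiom 4): yes — every two-step R-path is closed by a direct edge.
Reflexive (axiom T): no — v is not related to itself.
Euclidean (axiom 5): yes — any two successors of a common world are R-related.
So F validates K, K4; S4 would additionally require R to be reflexive. The strongest is K4.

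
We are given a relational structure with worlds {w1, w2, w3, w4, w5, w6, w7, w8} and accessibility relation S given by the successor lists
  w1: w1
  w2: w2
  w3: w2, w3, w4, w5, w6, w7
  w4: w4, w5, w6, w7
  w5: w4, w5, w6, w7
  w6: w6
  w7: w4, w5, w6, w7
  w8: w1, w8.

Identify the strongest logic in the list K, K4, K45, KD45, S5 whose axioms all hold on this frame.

Transitive (axiom 4): yes — every two-step S-path is closed by a direct edge.
Euclidean (axiom 5): no — w3 S w2 and w3 S w4, but not w2 S w4.
Serial (axiom D): yes — every world has a successor (e.g. w1 S w1).
Reflexive (axiom T): yes — every world is S-related to itself.
So F validates K, K4; K45 would additionally require S to be Euclidean. The strongest is K4.

K4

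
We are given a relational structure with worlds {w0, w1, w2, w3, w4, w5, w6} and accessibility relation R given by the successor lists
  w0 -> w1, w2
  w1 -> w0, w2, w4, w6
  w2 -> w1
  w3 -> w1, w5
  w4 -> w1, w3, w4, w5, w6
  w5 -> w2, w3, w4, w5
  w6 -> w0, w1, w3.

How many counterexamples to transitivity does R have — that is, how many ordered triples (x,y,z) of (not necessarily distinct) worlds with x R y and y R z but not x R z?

Enumerating: (w0,w1,w0), (w0,w1,w4), (w0,w1,w6), (w1,w0,w1), (w1,w2,w1), (w1,w4,w1), (w1,w4,w3), (w1,w4,w5), (w1,w6,w1), (w1,w6,w3), (w2,w1,w0), (w2,w1,w2), … and 22 more.
Total: 34.

34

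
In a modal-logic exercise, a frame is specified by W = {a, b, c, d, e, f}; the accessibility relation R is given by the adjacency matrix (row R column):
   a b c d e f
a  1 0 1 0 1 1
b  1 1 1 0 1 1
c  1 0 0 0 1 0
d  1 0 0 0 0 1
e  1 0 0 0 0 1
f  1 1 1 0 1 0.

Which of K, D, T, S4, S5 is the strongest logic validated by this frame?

Serial (axiom D): yes — every world has a successor (e.g. a R a).
Reflexive (axiom T): no — c is not related to itself.
Transitive (axiom 4): no — a R f and f R b, but not a R b.
Euclidean (axiom 5): no — a R c and a R f, but not c R f.
So F validates K, D; T would additionally require R to be reflexive. The strongest is D.

D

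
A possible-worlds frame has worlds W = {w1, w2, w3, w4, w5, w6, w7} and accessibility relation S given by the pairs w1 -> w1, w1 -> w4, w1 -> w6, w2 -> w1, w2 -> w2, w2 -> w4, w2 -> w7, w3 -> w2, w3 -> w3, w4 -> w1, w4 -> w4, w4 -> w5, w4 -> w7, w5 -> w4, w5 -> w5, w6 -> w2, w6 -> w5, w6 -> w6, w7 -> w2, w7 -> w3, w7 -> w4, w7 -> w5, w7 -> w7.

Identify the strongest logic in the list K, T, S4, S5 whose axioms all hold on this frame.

T

Reflexive (axiom T): yes — every world is S-related to itself.
Transitive (axiom 4): no — w1 S w4 and w4 S w5, but not w1 S w5.
Euclidean (axiom 5): no — w1 S w4 and w1 S w6, but not w4 S w6.
So F validates K, T; S4 would additionally require S to be transitive. The strongest is T.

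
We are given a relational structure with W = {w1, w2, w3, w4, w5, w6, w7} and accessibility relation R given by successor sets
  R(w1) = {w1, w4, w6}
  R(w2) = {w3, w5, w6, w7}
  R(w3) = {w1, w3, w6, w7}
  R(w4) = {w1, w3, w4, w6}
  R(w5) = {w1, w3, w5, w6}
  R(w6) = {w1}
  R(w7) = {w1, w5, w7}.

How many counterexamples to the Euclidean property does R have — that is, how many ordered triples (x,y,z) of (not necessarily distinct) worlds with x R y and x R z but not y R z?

Enumerating: (w1,w6,w4), (w1,w6,w6), (w2,w3,w5), (w2,w5,w7), (w2,w6,w3), (w2,w6,w5), (w2,w6,w6), (w2,w6,w7), (w2,w7,w3), (w2,w7,w6), (w3,w1,w3), (w3,w1,w7), … and 19 more.
Total: 31.

31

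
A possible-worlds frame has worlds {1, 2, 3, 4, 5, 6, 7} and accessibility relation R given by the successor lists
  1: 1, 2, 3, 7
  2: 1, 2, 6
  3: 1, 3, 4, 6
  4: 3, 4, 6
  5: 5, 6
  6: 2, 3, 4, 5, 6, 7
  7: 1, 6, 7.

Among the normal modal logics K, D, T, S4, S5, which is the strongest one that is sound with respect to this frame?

Serial (axiom D): yes — every world has a successor (e.g. 1 R 1).
Reflexive (axiom T): yes — every world is R-related to itself.
Transitive (axiom 4): no — 1 R 2 and 2 R 6, but not 1 R 6.
Euclidean (axiom 5): no — 1 R 2 and 1 R 3, but not 2 R 3.
So F validates K, D, T; S4 would additionally require R to be transitive. The strongest is T.

T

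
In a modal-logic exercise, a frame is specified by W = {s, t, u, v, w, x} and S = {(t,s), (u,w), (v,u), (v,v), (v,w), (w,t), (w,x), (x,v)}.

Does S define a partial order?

No

Reflexive: no — s is not related to itself.
Transitive: no — u S w and w S t, but not u S t.
Antisymmetric: yes — no distinct pair is related both ways.
So S is not a partial order.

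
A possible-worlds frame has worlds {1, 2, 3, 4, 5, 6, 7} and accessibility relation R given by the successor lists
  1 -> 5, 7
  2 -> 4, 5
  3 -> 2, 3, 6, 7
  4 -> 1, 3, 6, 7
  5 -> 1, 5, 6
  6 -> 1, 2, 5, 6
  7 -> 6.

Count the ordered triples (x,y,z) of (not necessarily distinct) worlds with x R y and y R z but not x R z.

24

Enumerating: (1,5,1), (1,5,6), (1,7,6), (2,4,1), (2,4,3), (2,4,6), (2,4,7), (2,5,1), (2,5,6), (3,2,4), (3,2,5), (3,6,1), … and 12 more.
Total: 24.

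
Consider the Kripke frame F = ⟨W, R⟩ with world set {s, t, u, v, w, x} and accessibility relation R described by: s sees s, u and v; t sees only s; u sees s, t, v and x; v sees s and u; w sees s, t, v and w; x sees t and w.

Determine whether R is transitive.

No

Transitive: no — s R u and u R t, but not s R t.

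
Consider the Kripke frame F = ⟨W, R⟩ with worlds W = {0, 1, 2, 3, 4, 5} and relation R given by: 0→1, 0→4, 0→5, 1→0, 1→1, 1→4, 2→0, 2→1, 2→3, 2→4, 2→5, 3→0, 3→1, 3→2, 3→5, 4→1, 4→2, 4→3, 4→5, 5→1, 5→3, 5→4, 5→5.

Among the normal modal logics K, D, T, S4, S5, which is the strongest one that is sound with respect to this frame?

Serial (axiom D): yes — every world has a successor (e.g. 0 R 1).
Reflexive (axiom T): no — 0 is not related to itself.
Transitive (axiom 4): no — 0 R 4 and 4 R 2, but not 0 R 2.
Euclidean (axiom 5): no — 0 R 1 and 0 R 5, but not 1 R 5.
So F validates K, D; T would additionally require R to be reflexive. The strongest is D.

D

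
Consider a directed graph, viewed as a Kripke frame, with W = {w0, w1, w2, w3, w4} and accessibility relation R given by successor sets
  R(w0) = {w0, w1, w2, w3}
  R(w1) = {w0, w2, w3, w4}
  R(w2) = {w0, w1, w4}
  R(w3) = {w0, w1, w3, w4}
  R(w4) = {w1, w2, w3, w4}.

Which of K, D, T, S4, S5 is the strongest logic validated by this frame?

Serial (axiom D): yes — every world has a successor (e.g. w0 R w0).
Reflexive (axiom T): no — w1 is not related to itself.
Transitive (axiom 4): no — w0 R w1 and w1 R w4, but not w0 R w4.
Euclidean (axiom 5): no — w0 R w2 and w0 R w3, but not w2 R w3.
So F validates K, D; T would additionally require R to be reflexive. The strongest is D.

D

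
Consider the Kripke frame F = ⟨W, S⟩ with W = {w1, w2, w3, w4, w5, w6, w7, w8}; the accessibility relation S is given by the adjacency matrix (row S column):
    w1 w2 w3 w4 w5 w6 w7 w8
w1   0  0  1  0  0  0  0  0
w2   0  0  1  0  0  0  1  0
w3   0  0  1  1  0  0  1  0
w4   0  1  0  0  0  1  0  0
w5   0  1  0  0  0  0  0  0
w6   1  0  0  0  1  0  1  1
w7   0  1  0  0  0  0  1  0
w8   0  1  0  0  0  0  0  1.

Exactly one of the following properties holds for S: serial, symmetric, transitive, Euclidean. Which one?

serial

Serial: yes — every world has a successor (e.g. w1 S w3).
Symmetric: no — w1 S w3 but not w3 S w1.
Transitive: no — w1 S w3 and w3 S w4, but not w1 S w4.
Euclidean: no — w2 S w7 and w2 S w3, but not w7 S w3.
Only serial holds.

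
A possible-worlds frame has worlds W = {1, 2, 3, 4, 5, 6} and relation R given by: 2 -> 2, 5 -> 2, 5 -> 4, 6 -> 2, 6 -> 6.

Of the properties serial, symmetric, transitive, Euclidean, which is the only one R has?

Serial: no — 1 has no R-successor.
Symmetric: no — 5 R 2 but not 2 R 5.
Transitive: yes — every two-step R-path is closed by a direct edge.
Euclidean: no — 5 R 2 and 5 R 4, but not 2 R 4.
Only transitive holds.

transitive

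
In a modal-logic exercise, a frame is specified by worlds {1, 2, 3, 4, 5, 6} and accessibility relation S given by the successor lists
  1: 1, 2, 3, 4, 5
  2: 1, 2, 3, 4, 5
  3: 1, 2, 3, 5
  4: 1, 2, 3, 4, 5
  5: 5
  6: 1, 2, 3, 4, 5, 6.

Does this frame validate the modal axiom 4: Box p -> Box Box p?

The schema 4 characterises exactly the transitive frames.
Transitive: no — 3 S 1 and 1 S 4, but not 3 S 4.

No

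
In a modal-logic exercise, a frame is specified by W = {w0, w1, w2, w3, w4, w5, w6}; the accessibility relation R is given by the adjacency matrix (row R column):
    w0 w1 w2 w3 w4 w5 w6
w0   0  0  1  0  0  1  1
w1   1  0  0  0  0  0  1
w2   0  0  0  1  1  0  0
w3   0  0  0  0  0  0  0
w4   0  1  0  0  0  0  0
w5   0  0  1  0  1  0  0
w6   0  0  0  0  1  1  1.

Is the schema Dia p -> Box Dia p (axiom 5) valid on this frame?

No

Axiom 5 corresponds to the accessibility relation being Euclidean.
Euclidean: no — w0 R w2 and w0 R w5, but not w2 R w5.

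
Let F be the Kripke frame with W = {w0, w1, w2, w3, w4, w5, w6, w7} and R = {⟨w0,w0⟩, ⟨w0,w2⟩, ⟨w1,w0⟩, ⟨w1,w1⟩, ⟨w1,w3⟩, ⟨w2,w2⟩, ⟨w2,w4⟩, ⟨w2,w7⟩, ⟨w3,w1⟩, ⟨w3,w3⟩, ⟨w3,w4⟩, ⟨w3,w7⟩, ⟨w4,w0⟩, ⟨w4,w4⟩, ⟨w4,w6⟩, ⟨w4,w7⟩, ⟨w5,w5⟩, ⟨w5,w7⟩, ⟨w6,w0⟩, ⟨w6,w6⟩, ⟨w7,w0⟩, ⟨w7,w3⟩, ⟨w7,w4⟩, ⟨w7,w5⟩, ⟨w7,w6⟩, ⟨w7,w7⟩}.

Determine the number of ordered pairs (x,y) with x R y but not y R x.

10

Enumerating: (w0,w2), (w1,w0), (w2,w4), (w2,w7), (w3,w4), (w4,w0), (w4,w6), (w6,w0), (w7,w0), (w7,w6).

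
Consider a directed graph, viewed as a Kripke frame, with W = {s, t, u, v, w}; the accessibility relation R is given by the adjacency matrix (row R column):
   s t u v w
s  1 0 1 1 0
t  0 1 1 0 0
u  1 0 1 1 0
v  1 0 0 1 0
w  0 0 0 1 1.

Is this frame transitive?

Transitive: no — t R u and u R s, but not t R s.

No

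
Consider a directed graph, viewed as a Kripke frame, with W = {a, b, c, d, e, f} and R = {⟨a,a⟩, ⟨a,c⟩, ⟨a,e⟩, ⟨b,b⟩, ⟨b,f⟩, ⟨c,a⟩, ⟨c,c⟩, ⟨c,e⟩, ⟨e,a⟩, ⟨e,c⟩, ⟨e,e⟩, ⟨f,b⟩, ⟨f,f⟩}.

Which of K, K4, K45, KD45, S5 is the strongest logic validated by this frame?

Transitive (axiom 4): yes — every two-step R-path is closed by a direct edge.
Euclidean (axiom 5): yes — any two successors of a common world are R-related.
Serial (axiom D): no — d has no R-successor.
Reflexive (axiom T): no — d is not related to itself.
So F validates K, K4, K45; KD45 would additionally require R to be serial. The strongest is K45.

K45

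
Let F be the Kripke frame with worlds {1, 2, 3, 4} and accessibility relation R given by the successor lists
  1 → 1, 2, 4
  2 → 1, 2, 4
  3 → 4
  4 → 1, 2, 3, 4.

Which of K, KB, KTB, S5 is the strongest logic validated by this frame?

KB

Symmetric (axiom B): yes — every pair in R has its reverse in R.
Reflexive (axiom T): no — 3 is not related to itself.
Euclidean (axiom 5): no — 4 R 1 and 4 R 3, but not 1 R 3.
So F validates K, KB; KTB would additionally require R to be reflexive. The strongest is KB.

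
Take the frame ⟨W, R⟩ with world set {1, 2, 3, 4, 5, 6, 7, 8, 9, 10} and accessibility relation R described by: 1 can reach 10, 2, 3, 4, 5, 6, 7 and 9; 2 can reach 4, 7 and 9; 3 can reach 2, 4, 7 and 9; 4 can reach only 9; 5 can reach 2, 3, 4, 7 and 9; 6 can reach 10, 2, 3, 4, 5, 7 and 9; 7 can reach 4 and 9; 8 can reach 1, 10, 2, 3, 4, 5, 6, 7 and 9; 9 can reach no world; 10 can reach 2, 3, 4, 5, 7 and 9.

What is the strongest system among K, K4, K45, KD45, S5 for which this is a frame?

K4

Transitive (axiom 4): yes — every two-step R-path is closed by a direct edge.
Euclidean (axiom 5): no — 1 R 10 and 1 R 6, but not 10 R 6.
Serial (axiom D): no — 9 has no R-successor.
Reflexive (axiom T): no — 1 is not related to itself.
So F validates K, K4; K45 would additionally require R to be Euclidean. The strongest is K4.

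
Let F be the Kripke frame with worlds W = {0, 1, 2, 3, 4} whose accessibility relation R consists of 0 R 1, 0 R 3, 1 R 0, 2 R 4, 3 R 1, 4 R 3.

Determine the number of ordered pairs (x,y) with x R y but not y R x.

4

Enumerating: (0,3), (2,4), (3,1), (4,3).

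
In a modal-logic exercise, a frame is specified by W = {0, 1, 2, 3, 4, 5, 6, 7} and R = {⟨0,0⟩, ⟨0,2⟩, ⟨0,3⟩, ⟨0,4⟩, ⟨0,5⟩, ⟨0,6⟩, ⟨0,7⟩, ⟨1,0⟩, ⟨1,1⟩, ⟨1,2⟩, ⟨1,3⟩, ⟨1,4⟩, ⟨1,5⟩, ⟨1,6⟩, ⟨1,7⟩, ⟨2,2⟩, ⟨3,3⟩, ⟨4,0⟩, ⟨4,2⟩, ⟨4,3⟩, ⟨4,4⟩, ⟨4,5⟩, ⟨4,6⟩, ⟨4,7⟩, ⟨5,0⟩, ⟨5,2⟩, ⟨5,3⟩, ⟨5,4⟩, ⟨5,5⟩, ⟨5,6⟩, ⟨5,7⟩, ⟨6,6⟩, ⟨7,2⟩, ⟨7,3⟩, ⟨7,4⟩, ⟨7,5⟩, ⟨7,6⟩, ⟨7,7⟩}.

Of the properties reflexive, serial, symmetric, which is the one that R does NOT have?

symmetric

Reflexive: yes — every world is R-related to itself.
Serial: yes — every world has a successor (e.g. 0 R 0).
Symmetric: no — 0 R 2 but not 2 R 0.
Only symmetric fails.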